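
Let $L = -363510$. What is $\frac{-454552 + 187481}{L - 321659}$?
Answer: $\frac{267071}{685169} \approx 0.38979$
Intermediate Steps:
$\frac{-454552 + 187481}{L - 321659} = \frac{-454552 + 187481}{-363510 - 321659} = - \frac{267071}{-685169} = \left(-267071\right) \left(- \frac{1}{685169}\right) = \frac{267071}{685169}$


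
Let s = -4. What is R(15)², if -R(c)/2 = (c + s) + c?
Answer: 2704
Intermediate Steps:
R(c) = 8 - 4*c (R(c) = -2*((c - 4) + c) = -2*((-4 + c) + c) = -2*(-4 + 2*c) = 8 - 4*c)
R(15)² = (8 - 4*15)² = (8 - 60)² = (-52)² = 2704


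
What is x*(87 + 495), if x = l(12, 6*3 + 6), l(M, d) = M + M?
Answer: 13968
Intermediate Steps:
l(M, d) = 2*M
x = 24 (x = 2*12 = 24)
x*(87 + 495) = 24*(87 + 495) = 24*582 = 13968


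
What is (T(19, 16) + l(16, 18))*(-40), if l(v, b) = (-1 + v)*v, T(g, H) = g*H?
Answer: -21760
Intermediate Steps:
T(g, H) = H*g
l(v, b) = v*(-1 + v)
(T(19, 16) + l(16, 18))*(-40) = (16*19 + 16*(-1 + 16))*(-40) = (304 + 16*15)*(-40) = (304 + 240)*(-40) = 544*(-40) = -21760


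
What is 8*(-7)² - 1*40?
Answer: 352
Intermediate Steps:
8*(-7)² - 1*40 = 8*49 - 40 = 392 - 40 = 352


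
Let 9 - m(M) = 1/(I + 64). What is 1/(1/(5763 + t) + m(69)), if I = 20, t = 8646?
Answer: 403452/3626293 ≈ 0.11126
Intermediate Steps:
m(M) = 755/84 (m(M) = 9 - 1/(20 + 64) = 9 - 1/84 = 755/84)
1/(1/(5763 + t) + m(69)) = 1/(1/(5763 + 8646) + 755/84) = 1/(1/14409 + 755/84) = 1/(3626293/403452) = 403452/3626293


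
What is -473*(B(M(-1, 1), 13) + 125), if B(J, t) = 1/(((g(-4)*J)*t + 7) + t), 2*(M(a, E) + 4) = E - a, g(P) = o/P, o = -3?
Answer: -2185733/37 ≈ -59074.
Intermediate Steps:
g(P) = -3/P
M(a, E) = -4 + E/2 - a/2 (M(a, E) = -4 + (E - a)/2 = -4 + (E/2 - a/2) = -4 + E/2 - a/2)
B(J, t) = 1/(7 + t + 3*J*t/4) (B(J, t) = 1/((((-3/(-4))*J)*t + 7) + t) = 1/((((-3*(-¼))*J)*t + 7) + t) = 1/(((3*J/4)*t + 7) + t) = 1/((3*J*t/4 + 7) + t) = 1/((7 + 3*J*t/4) + t) = 1/(7 + t + 3*J*t/4))
-473*(B(M(-1, 1), 13) + 125) = -473*(4/(28 + 4*13 + 3*(-4 + (½)*1 - ½*(-1))*13) + 125) = -473*(4/(28 + 52 + 3*(-4 + ½ + ½)*13) + 125) = -473*(4/(28 + 52 + 3*(-3)*13) + 125) = -473*(4/(28 + 52 - 117) + 125) = -473*(4/(-37) + 125) = -473*(4*(-1/37) + 125) = -473*(-4/37 + 125) = -473*4621/37 = -2185733/37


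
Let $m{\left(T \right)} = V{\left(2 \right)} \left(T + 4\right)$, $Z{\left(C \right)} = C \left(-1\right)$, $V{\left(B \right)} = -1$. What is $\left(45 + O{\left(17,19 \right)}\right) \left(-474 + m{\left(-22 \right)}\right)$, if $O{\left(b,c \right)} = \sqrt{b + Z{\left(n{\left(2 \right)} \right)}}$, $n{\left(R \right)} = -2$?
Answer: $-20520 - 456 \sqrt{19} \approx -22508.0$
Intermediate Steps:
$Z{\left(C \right)} = - C$
$m{\left(T \right)} = -4 - T$ ($m{\left(T \right)} = - (T + 4) = - (4 + T) = -4 - T$)
$O{\left(b,c \right)} = \sqrt{2 + b}$ ($O{\left(b,c \right)} = \sqrt{b - -2} = \sqrt{b + 2} = \sqrt{2 + b}$)
$\left(45 + O{\left(17,19 \right)}\right) \left(-474 + m{\left(-22 \right)}\right) = \left(45 + \sqrt{2 + 17}\right) \left(-474 - -18\right) = \left(45 + \sqrt{19}\right) \left(-474 + \left(-4 + 22\right)\right) = \left(45 + \sqrt{19}\right) \left(-474 + 18\right) = \left(45 + \sqrt{19}\right) \left(-456\right) = -20520 - 456 \sqrt{19}$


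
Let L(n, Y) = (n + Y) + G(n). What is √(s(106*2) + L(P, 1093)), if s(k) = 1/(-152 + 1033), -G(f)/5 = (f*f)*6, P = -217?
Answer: I*√1095779441953/881 ≈ 1188.2*I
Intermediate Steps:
G(f) = -30*f² (G(f) = -5*f*f*6 = -5*f²*6 = -30*f²)
L(n, Y) = Y + n - 30*n² (L(n, Y) = (n + Y) - 30*n² = (Y + n) - 30*n² = Y + n - 30*n²)
s(k) = 1/881
√(s(106*2) + L(P, 1093)) = √(1/881 + (1093 - 217 - 30*(-217)²)) = √(1/881 + (1093 - 217 - 30*47089)) = √(1/881 + (1093 - 217 - 1412670)) = √(1/881 - 1411794) = √(-1243790513/881) = I*√1095779441953/881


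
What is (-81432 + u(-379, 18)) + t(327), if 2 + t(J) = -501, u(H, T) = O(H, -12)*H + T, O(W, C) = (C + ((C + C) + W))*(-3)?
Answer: -553772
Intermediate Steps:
O(W, C) = -9*C - 3*W (O(W, C) = (C + (2*C + W))*(-3) = (C + (W + 2*C))*(-3) = (W + 3*C)*(-3) = -9*C - 3*W)
u(H, T) = T + H*(108 - 3*H) (u(H, T) = (-9*(-12) - 3*H)*H + T = (108 - 3*H)*H + T = H*(108 - 3*H) + T = T + H*(108 - 3*H))
t(J) = -503 (t(J) = -2 - 501 = -503)
(-81432 + u(-379, 18)) + t(327) = (-81432 + (18 - 3*(-379)*(-36 - 379))) - 503 = (-81432 + (18 - 3*(-379)*(-415))) - 503 = (-81432 + (18 - 471855)) - 503 = (-81432 - 471837) - 503 = -553269 - 503 = -553772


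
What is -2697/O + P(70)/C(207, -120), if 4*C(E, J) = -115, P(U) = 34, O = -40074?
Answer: -1713303/1536170 ≈ -1.1153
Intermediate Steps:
C(E, J) = -115/4 (C(E, J) = (1/4)*(-115) = -115/4)
-2697/O + P(70)/C(207, -120) = -2697/(-40074) + 34/(-115/4) = -2697*(-1/40074) + 34*(-4/115) = 899/13358 - 136/115 = -1713303/1536170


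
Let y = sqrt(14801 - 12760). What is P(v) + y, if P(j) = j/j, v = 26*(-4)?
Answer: 1 + sqrt(2041) ≈ 46.177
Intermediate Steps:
y = sqrt(2041) ≈ 45.177
v = -104
P(j) = 1
P(v) + y = 1 + sqrt(2041)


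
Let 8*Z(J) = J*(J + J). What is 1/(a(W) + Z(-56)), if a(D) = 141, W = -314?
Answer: 1/925 ≈ 0.0010811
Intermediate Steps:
Z(J) = J**2/4 (Z(J) = (J*(J + J))/8 = (J*(2*J))/8 = (2*J**2)/8 = J**2/4)
1/(a(W) + Z(-56)) = 1/(141 + (1/4)*(-56)**2) = 1/(141 + (1/4)*3136) = 1/(141 + 784) = 1/925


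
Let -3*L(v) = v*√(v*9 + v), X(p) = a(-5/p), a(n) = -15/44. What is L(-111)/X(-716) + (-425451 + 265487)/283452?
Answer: -39991/70863 - 1628*I*√1110/15 ≈ -0.56434 - 3616.0*I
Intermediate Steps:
a(n) = -15/44 (a(n) = -15*1/44 = -15/44)
X(p) = -15/44
L(v) = -√10*v^(3/2)/3 (L(v) = -v*√(v*9 + v)/3 = -v*√(9*v + v)/3 = -v*√(10*v)/3 = -v*√10*√v/3 = -√10*v^(3/2)/3)
L(-111)/X(-716) + (-425451 + 265487)/283452 = (-√10*(-111)^(3/2)/3)/(-15/44) + (-425451 + 265487)/283452 = -√10*(-111*I*√111)/3*(-44/15) - 159964*1/283452 = (37*I*√1110)*(-44/15) - 39991/70863 = -1628*I*√1110/15 - 39991/70863 = -39991/70863 - 1628*I*√1110/15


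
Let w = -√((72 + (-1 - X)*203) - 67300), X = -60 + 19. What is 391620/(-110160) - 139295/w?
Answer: -6527/1836 - 139295*I*√14777/29554 ≈ -3.555 - 572.94*I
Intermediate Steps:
X = -41
w = -2*I*√14777 (w = -√((72 + (-1 - 1*(-41))*203) - 67300) = -√((72 + (-1 + 41)*203) - 67300) = -√((72 + 40*203) - 67300) = -√((72 + 8120) - 67300) = -√(8192 - 67300) = -√(-59108) = -2*I*√14777 ≈ -243.12*I)
391620/(-110160) - 139295/w = 391620/(-110160) - 139295*I*√14777/29554 = 391620*(-1/110160) - 139295*I*√14777/29554 = -6527/1836 - 139295*I*√14777/29554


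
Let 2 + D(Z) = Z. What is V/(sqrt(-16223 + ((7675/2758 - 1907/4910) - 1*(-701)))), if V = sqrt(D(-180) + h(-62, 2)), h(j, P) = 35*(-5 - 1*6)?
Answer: 21*sqrt(176462193283910)/1459465864 ≈ 0.19114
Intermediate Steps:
D(Z) = -2 + Z
h(j, P) = -385 (h(j, P) = 35*(-5 - 6) = 35*(-11) = -385)
V = 9*I*sqrt(7) (V = sqrt((-2 - 180) - 385) = sqrt(-182 - 385) = sqrt(-567) = 9*I*sqrt(7) ≈ 23.812*I)
V/(sqrt(-16223 + ((7675/2758 - 1907/4910) - 1*(-701)))) = (9*I*sqrt(7))/(sqrt(-16223 + ((7675/2758 - 1907/4910) - 1*(-701)))) = (9*I*sqrt(7))/(sqrt(-16223 + ((7675*(1/2758) - 1907*1/4910) + 701))) = (9*I*sqrt(7))/(sqrt(-16223 + ((7675/2758 - 1907/4910) + 701))) = (9*I*sqrt(7))/(sqrt(-16223 + (8106186/3385445 + 701))) = (9*I*sqrt(7))/(sqrt(-16223 + 2381303131/3385445)) = (9*I*sqrt(7))/(sqrt(-52540771104/3385445)) = (9*I*sqrt(7))/((12*I*sqrt(1235235352987370)/3385445)) = (9*I*sqrt(7))*(-I*sqrt(1235235352987370)/4378397592) = 21*sqrt(176462193283910)/1459465864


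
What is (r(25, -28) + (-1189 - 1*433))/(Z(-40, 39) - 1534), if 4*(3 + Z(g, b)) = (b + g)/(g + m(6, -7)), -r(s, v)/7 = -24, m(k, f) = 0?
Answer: 232640/245919 ≈ 0.94600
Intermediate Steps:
r(s, v) = 168 (r(s, v) = -7*(-24) = 168)
Z(g, b) = -3 + (b + g)/(4*g) (Z(g, b) = -3 + ((b + g)/(g + 0))/4 = -3 + ((b + g)/g)/4 = -3 + (b + g)/(4*g))
(r(25, -28) + (-1189 - 1*433))/(Z(-40, 39) - 1534) = (168 + (-1189 - 1*433))/((¼)*(39 - 11*(-40))/(-40) - 1534) = (168 + (-1189 - 433))/((¼)*(-1/40)*(39 + 440) - 1534) = (168 - 1622)/((¼)*(-1/40)*479 - 1534) = -1454/(-479/160 - 1534) = -1454/(-245919/160) = -1454*(-160/245919) = 232640/245919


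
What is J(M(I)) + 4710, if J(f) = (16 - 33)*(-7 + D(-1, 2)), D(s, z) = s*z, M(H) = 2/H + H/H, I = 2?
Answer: 4863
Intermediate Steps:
M(H) = 1 + 2/H (M(H) = 2/H + 1 = 1 + 2/H)
J(f) = 153 (J(f) = (16 - 33)*(-7 - 1*2) = -17*(-7 - 2) = -17*(-9) = 153)
J(M(I)) + 4710 = 153 + 4710 = 4863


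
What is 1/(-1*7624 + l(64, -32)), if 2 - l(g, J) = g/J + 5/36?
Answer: -36/274325 ≈ -0.00013123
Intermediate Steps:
l(g, J) = 67/36 - g/J (l(g, J) = 2 - (g/J + 5/36) = 2 - (5/36 + g/J) = 2 + (-5/36 - g/J) = 67/36 - g/J)
1/(-1*7624 + l(64, -32)) = 1/(-1*7624 + (67/36 - 1*64/(-32))) = 1/(-7624 + (67/36 - 1*64*(-1/32))) = 1/(-7624 + (67/36 + 2)) = 1/(-7624 + 139/36) = 1/(-274325/36) = -36/274325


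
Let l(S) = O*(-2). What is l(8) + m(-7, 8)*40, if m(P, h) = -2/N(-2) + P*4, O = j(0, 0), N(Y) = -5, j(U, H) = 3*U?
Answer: -1104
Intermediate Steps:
O = 0 (O = 3*0 = 0)
m(P, h) = ⅖ + 4*P (m(P, h) = -2/(-5) + P*4 = -2*(-⅕) + 4*P = ⅖ + 4*P)
l(S) = 0 (l(S) = 0*(-2) = 0)
l(8) + m(-7, 8)*40 = 0 + (⅖ + 4*(-7))*40 = 0 + (⅖ - 28)*40 = 0 - 138/5*40 = 0 - 1104 = -1104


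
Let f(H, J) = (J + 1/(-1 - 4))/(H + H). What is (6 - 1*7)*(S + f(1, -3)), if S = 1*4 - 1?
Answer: -7/5 ≈ -1.4000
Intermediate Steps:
S = 3 (S = 4 - 1 = 3)
f(H, J) = (-⅕ + J)/(2*H) (f(H, J) = (J + 1/(-5))/((2*H)) = (J - ⅕)*(1/(2*H)) = (-⅕ + J)*(1/(2*H)) = (-⅕ + J)/(2*H))
(6 - 1*7)*(S + f(1, -3)) = (6 - 1*7)*(3 + (⅒)*(-1 + 5*(-3))/1) = (6 - 7)*(3 + (⅒)*1*(-1 - 15)) = -(3 + (⅒)*1*(-16)) = -(3 - 8/5) = -1*7/5 = -7/5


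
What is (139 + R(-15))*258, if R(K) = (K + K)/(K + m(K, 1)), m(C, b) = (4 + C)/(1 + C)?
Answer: 7244898/199 ≈ 36407.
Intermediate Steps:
m(C, b) = (4 + C)/(1 + C)
R(K) = 2*K/(K + (4 + K)/(1 + K)) (R(K) = (K + K)/(K + (4 + K)/(1 + K)) = (2*K)/(K + (4 + K)/(1 + K)) = 2*K/(K + (4 + K)/(1 + K)))
(139 + R(-15))*258 = (139 + 2*(-15)*(1 - 15)/(4 - 15 - 15*(1 - 15)))*258 = (139 + 2*(-15)*(-14)/(4 - 15 - 15*(-14)))*258 = (139 + 2*(-15)*(-14)/(4 - 15 + 210))*258 = (139 + 2*(-15)*(-14)/199)*258 = (139 + 2*(-15)*(1/199)*(-14))*258 = (139 + 420/199)*258 = (28081/199)*258 = 7244898/199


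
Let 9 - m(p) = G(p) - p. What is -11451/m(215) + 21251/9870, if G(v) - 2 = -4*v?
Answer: -22506947/2669835 ≈ -8.4301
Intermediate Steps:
G(v) = 2 - 4*v
m(p) = 7 + 5*p (m(p) = 9 - ((2 - 4*p) - p) = 9 - (2 - 5*p) = 9 + (-2 + 5*p) = 7 + 5*p)
-11451/m(215) + 21251/9870 = -11451/(7 + 5*215) + 21251/9870 = -11451/(7 + 1075) + 21251*(1/9870) = -11451/1082 + 21251/9870 = -22506947/2669835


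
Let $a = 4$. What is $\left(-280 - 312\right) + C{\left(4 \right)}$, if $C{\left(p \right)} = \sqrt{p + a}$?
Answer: $-592 + 2 \sqrt{2} \approx -589.17$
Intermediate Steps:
$C{\left(p \right)} = \sqrt{4 + p}$ ($C{\left(p \right)} = \sqrt{p + 4} = \sqrt{4 + p}$)
$\left(-280 - 312\right) + C{\left(4 \right)} = \left(-280 - 312\right) + \sqrt{4 + 4} = -592 + \sqrt{8} = -592 + 2 \sqrt{2}$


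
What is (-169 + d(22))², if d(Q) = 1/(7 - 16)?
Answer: 2316484/81 ≈ 28599.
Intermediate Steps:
d(Q) = -⅑ (d(Q) = 1/(-9) = -⅑)
(-169 + d(22))² = (-169 - ⅑)² = (-1522/9)² = 2316484/81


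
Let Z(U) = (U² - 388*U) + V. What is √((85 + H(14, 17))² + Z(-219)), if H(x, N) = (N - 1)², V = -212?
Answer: √249002 ≈ 499.00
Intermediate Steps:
H(x, N) = (-1 + N)²
Z(U) = -212 + U² - 388*U (Z(U) = (U² - 388*U) - 212 = -212 + U² - 388*U)
√((85 + H(14, 17))² + Z(-219)) = √((85 + (-1 + 17)²)² + (-212 + (-219)² - 388*(-219))) = √((85 + 16²)² + (-212 + 47961 + 84972)) = √((85 + 256)² + 132721) = √(341² + 132721) = √(116281 + 132721) = √249002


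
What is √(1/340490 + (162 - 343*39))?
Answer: I*√1532060410581010/340490 ≈ 114.96*I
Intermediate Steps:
√(1/340490 + (162 - 343*39)) = √(1/340490 + (162 - 13377)) = √(1/340490 - 13215) = √(-4499575349/340490) = I*√1532060410581010/340490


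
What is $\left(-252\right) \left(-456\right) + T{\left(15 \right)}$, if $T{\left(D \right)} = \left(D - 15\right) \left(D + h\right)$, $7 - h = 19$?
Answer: $114912$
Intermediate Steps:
$h = -12$ ($h = 7 - 19 = -12$)
$T{\left(D \right)} = \left(-15 + D\right) \left(-12 + D\right)$ ($T{\left(D \right)} = \left(D - 15\right) \left(D - 12\right) = \left(-15 + D\right) \left(-12 + D\right)$)
$\left(-252\right) \left(-456\right) + T{\left(15 \right)} = \left(-252\right) \left(-456\right) + \left(180 + 15^{2} - 405\right) = 114912 + \left(180 + 225 - 405\right) = 114912 + 0 = 114912$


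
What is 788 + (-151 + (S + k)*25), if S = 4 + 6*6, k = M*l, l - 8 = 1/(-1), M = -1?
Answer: 1462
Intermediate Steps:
l = 7 (l = 8 + 1/(-1) = 8 - 1 = 7)
k = -7 (k = -1*7 = -7)
S = 40 (S = 4 + 36 = 40)
788 + (-151 + (S + k)*25) = 788 + (-151 + (40 - 7)*25) = 788 + (-151 + 33*25) = 788 + (-151 + 825) = 788 + 674 = 1462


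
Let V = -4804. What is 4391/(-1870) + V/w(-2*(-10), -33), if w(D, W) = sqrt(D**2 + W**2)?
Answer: -4391/1870 - 4804*sqrt(1489)/1489 ≈ -126.84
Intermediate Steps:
4391/(-1870) + V/w(-2*(-10), -33) = 4391/(-1870) - 4804/sqrt((-2*(-10))**2 + (-33)**2) = 4391*(-1/1870) - 4804/sqrt(20**2 + 1089) = -4391/1870 - 4804/sqrt(400 + 1089) = -4391/1870 - 4804*sqrt(1489)/1489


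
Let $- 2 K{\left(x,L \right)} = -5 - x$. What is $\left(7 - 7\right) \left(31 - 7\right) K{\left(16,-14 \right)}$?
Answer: $0$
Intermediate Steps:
$K{\left(x,L \right)} = \frac{5}{2} + \frac{x}{2}$ ($K{\left(x,L \right)} = - \frac{-5 - x}{2} = \frac{5}{2} + \frac{x}{2}$)
$\left(7 - 7\right) \left(31 - 7\right) K{\left(16,-14 \right)} = \left(7 - 7\right) \left(31 - 7\right) \left(\frac{5}{2} + \frac{1}{2} \cdot 16\right) = 0 \cdot 24 \left(\frac{5}{2} + 8\right) = 0 \cdot \frac{21}{2} = 0$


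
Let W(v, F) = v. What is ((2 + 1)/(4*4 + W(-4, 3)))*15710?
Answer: 7855/2 ≈ 3927.5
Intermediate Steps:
((2 + 1)/(4*4 + W(-4, 3)))*15710 = ((2 + 1)/(4*4 - 4))*15710 = (3/(16 - 4))*15710 = (3/12)*15710 = (3*(1/12))*15710 = (¼)*15710 = 7855/2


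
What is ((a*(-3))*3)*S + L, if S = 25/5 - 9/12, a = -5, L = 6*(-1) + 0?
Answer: 741/4 ≈ 185.25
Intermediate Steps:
L = -6 (L = -6 + 0 = -6)
S = 17/4 (S = 25*(⅕) - 9*1/12 = 5 - ¾ = 17/4 ≈ 4.2500)
((a*(-3))*3)*S + L = (-5*(-3)*3)*(17/4) - 6 = (15*3)*(17/4) - 6 = 45*(17/4) - 6 = 765/4 - 6 = 741/4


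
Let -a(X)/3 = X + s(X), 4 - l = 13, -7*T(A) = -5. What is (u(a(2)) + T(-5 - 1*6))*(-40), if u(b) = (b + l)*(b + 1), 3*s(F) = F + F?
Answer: -48080/7 ≈ -6868.6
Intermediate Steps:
T(A) = 5/7 (T(A) = -⅐*(-5) = 5/7)
l = -9 (l = 4 - 1*13 = 4 - 13 = -9)
s(F) = 2*F/3 (s(F) = (F + F)/3 = (2*F)/3 = 2*F/3)
a(X) = -5*X (a(X) = -3*(X + 2*X/3) = -5*X)
u(b) = (1 + b)*(-9 + b) (u(b) = (b - 9)*(b + 1) = (-9 + b)*(1 + b) = (1 + b)*(-9 + b))
(u(a(2)) + T(-5 - 1*6))*(-40) = ((-9 + (-5*2)² - (-40)*2) + 5/7)*(-40) = ((-9 + (-10)² - 8*(-10)) + 5/7)*(-40) = ((-9 + 100 + 80) + 5/7)*(-40) = (171 + 5/7)*(-40) = (1202/7)*(-40) = -48080/7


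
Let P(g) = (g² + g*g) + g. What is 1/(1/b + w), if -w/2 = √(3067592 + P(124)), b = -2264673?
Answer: 2264673/63564994139932019087 - 20514975187716*√774617/63564994139932019087 ≈ -0.00028405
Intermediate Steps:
P(g) = g + 2*g² (P(g) = (g² + g²) + g = 2*g² + g = g + 2*g²)
w = -4*√774617 (w = -2*√(3067592 + 124*(1 + 2*124)) = -2*√(3067592 + 124*(1 + 248)) = -2*√(3067592 + 124*249) = -2*√(3067592 + 30876) = -4*√774617 ≈ -3520.5)
1/(1/b + w) = 1/(1/(-2264673) - 4*√774617) = 1/(-1/2264673 - 4*√774617)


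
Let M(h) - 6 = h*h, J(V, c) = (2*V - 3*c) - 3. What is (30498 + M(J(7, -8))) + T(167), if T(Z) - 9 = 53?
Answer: 31791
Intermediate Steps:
J(V, c) = -3 - 3*c + 2*V (J(V, c) = (-3*c + 2*V) - 3 = -3 - 3*c + 2*V)
M(h) = 6 + h² (M(h) = 6 + h*h = 6 + h²)
T(Z) = 62 (T(Z) = 9 + 53 = 62)
(30498 + M(J(7, -8))) + T(167) = (30498 + (6 + (-3 - 3*(-8) + 2*7)²)) + 62 = (30498 + (6 + (-3 + 24 + 14)²)) + 62 = (30498 + (6 + 35²)) + 62 = (30498 + (6 + 1225)) + 62 = (30498 + 1231) + 62 = 31729 + 62 = 31791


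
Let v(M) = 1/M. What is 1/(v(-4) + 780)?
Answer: 4/3119 ≈ 0.0012825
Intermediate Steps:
1/(v(-4) + 780) = 1/(1/(-4) + 780) = 1/(-¼ + 780) = 1/(3119/4) = 4/3119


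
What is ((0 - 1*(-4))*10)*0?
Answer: 0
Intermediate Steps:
((0 - 1*(-4))*10)*0 = ((0 + 4)*10)*0 = (4*10)*0 = 40*0 = 0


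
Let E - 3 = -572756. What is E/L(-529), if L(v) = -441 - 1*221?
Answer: 572753/662 ≈ 865.19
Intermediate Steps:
L(v) = -662 (L(v) = -441 - 221 = -662)
E = -572753 (E = 3 - 572756 = -572753)
E/L(-529) = -572753/(-662) = -572753*(-1/662) = 572753/662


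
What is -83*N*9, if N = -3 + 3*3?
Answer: -4482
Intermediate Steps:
N = 6 (N = -3 + 9 = 6)
-83*N*9 = -83*6*9 = -498*9 = -4482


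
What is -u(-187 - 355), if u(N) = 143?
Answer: -143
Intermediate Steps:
-u(-187 - 355) = -1*143 = -143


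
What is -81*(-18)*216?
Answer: 314928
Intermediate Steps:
-81*(-18)*216 = 1458*216 = 314928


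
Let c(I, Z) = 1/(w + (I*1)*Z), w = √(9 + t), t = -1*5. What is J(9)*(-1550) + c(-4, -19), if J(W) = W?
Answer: -1088099/78 ≈ -13950.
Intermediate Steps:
t = -5
w = 2 (w = √(9 - 5) = √4 = 2)
c(I, Z) = 1/(2 + I*Z) (c(I, Z) = 1/(2 + (I*1)*Z) = 1/(2 + I*Z))
J(9)*(-1550) + c(-4, -19) = 9*(-1550) + 1/(2 - 4*(-19)) = -13950 + 1/(2 + 76) = -13950 + 1/78 = -1088099/78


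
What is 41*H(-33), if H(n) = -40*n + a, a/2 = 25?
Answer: 56170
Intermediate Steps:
a = 50 (a = 2*25 = 50)
H(n) = 50 - 40*n (H(n) = -40*n + 50 = 50 - 40*n)
41*H(-33) = 41*(50 - 40*(-33)) = 41*(50 + 1320) = 41*1370 = 56170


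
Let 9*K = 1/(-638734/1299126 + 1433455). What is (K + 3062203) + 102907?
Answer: 8841282276800789861/2793357032394 ≈ 3.1651e+6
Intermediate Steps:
K = 216521/2793357032394 (K = 1/(9*(-638734/1299126 + 1433455)) = 1/(9*(-638734*1/1299126 + 1433455)) = 1/(9*(-319367/649563 + 1433455)) = 1/(9*(931119010798/649563)) = (⅑)*(649563/931119010798) = 216521/2793357032394 ≈ 7.7513e-8)
(K + 3062203) + 102907 = (216521/2793357032394 + 3062203) + 102907 = 8553826284668220503/2793357032394 + 102907 = 8841282276800789861/2793357032394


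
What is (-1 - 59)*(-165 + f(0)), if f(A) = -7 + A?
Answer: 10320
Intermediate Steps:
(-1 - 59)*(-165 + f(0)) = (-1 - 59)*(-165 + (-7 + 0)) = -60*(-165 - 7) = -60*(-172) = 10320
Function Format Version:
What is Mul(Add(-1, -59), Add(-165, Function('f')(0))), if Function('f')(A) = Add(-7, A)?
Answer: 10320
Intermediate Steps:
Mul(Add(-1, -59), Add(-165, Function('f')(0))) = Mul(Add(-1, -59), Add(-165, Add(-7, 0))) = Mul(-60, Add(-165, -7)) = Mul(-60, -172) = 10320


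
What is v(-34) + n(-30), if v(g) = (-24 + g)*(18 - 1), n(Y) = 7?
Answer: -979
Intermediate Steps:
v(g) = -408 + 17*g (v(g) = (-24 + g)*17 = -408 + 17*g)
v(-34) + n(-30) = (-408 + 17*(-34)) + 7 = (-408 - 578) + 7 = -986 + 7 = -979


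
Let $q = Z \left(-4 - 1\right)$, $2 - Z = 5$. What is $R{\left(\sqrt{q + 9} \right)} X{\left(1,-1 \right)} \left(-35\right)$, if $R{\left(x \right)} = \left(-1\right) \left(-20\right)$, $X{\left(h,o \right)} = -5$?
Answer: $3500$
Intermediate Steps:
$Z = -3$ ($Z = 2 - 5 = -3$)
$q = 15$ ($q = - 3 \left(-4 - 1\right) = \left(-3\right) \left(-5\right) = 15$)
$R{\left(x \right)} = 20$
$R{\left(\sqrt{q + 9} \right)} X{\left(1,-1 \right)} \left(-35\right) = 20 \left(\left(-5\right) \left(-35\right)\right) = 20 \cdot 175 = 3500$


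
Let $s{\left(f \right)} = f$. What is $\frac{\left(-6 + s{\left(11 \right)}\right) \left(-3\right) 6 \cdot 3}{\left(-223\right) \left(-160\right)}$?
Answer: $- \frac{27}{3568} \approx -0.0075673$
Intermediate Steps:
$\frac{\left(-6 + s{\left(11 \right)}\right) \left(-3\right) 6 \cdot 3}{\left(-223\right) \left(-160\right)} = \frac{\left(-6 + 11\right) \left(-3\right) 6 \cdot 3}{\left(-223\right) \left(-160\right)} = \frac{5 \left(\left(-18\right) 3\right)}{35680} = 5 \left(-54\right) \frac{1}{35680} = \left(-270\right) \frac{1}{35680} = - \frac{27}{3568}$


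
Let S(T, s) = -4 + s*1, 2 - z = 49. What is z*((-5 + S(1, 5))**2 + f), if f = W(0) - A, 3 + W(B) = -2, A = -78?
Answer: -4183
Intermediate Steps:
z = -47 (z = 2 - 1*49 = 2 - 49 = -47)
W(B) = -5 (W(B) = -3 - 2 = -5)
S(T, s) = -4 + s
f = 73 (f = -5 - 1*(-78) = -5 + 78 = 73)
z*((-5 + S(1, 5))**2 + f) = -47*((-5 + (-4 + 5))**2 + 73) = -47*((-5 + 1)**2 + 73) = -47*((-4)**2 + 73) = -47*(16 + 73) = -47*89 = -4183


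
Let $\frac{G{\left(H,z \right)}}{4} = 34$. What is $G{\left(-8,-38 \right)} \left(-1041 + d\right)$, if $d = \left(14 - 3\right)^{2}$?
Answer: $-125120$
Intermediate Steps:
$d = 121$ ($d = 11^{2} = 121$)
$G{\left(H,z \right)} = 136$ ($G{\left(H,z \right)} = 4 \cdot 34 = 136$)
$G{\left(-8,-38 \right)} \left(-1041 + d\right) = 136 \left(-1041 + 121\right) = 136 \left(-920\right) = -125120$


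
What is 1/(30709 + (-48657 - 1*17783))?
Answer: -1/35731 ≈ -2.7987e-5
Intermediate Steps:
1/(30709 + (-48657 - 1*17783)) = 1/(30709 + (-48657 - 17783)) = 1/(30709 - 66440) = 1/(-35731) = -1/35731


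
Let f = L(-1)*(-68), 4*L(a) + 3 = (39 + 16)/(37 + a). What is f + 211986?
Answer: 7632397/36 ≈ 2.1201e+5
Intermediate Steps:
L(a) = -¾ + 55/(4*(37 + a)) (L(a) = -¾ + ((39 + 16)/(37 + a))/4 = -¾ + (55/(37 + a))/4 = -¾ + 55/(4*(37 + a)))
f = 901/36 (f = ((-56 - 3*(-1))/(4*(37 - 1)))*(-68) = ((¼)*(-56 + 3)/36)*(-68) = ((¼)*(1/36)*(-53))*(-68) = -53/144*(-68) = 901/36 ≈ 25.028)
f + 211986 = 901/36 + 211986 = 7632397/36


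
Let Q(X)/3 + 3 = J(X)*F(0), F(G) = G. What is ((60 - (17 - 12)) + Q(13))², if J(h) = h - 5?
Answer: 2116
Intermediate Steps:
J(h) = -5 + h
Q(X) = -9 (Q(X) = -9 + 3*((-5 + X)*0) = -9 + 3*0 = -9 + 0 = -9)
((60 - (17 - 12)) + Q(13))² = ((60 - (17 - 12)) - 9)² = ((60 - 1*5) - 9)² = ((60 - 5) - 9)² = (55 - 9)² = 46² = 2116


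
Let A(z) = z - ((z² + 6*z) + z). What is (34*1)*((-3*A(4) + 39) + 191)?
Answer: 11900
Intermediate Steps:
A(z) = -z² - 6*z (A(z) = z - (z² + 7*z) = z + (-z² - 7*z) = -z² - 6*z)
(34*1)*((-3*A(4) + 39) + 191) = (34*1)*((-(-3)*4*(6 + 4) + 39) + 191) = 34*((-(-3)*4*10 + 39) + 191) = 34*((-3*(-40) + 39) + 191) = 34*((120 + 39) + 191) = 34*(159 + 191) = 34*350 = 11900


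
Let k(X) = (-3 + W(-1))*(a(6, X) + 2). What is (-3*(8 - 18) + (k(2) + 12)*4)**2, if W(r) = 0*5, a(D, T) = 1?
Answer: 1764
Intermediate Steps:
W(r) = 0
k(X) = -9 (k(X) = (-3 + 0)*(1 + 2) = -3*3 = -9)
(-3*(8 - 18) + (k(2) + 12)*4)**2 = (-3*(8 - 18) + (-9 + 12)*4)**2 = (-3*(-10) + 3*4)**2 = (30 + 12)**2 = 42**2 = 1764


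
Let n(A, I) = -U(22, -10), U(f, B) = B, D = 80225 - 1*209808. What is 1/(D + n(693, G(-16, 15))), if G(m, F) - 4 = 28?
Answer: -1/129573 ≈ -7.7177e-6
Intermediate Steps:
G(m, F) = 32 (G(m, F) = 4 + 28 = 32)
D = -129583 (D = 80225 - 209808 = -129583)
n(A, I) = 10 (n(A, I) = -1*(-10) = 10)
1/(D + n(693, G(-16, 15))) = 1/(-129583 + 10) = 1/(-129573) = -1/129573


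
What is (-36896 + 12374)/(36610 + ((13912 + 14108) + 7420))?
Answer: -12261/36025 ≈ -0.34035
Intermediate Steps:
(-36896 + 12374)/(36610 + ((13912 + 14108) + 7420)) = -24522/(36610 + (28020 + 7420)) = -24522/(36610 + 35440) = -24522/72050 = -24522*1/72050 = -12261/36025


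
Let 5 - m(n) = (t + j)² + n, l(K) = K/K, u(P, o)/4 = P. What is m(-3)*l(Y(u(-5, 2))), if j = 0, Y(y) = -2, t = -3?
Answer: -1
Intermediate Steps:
u(P, o) = 4*P
l(K) = 1
m(n) = -4 - n (m(n) = 5 - ((-3 + 0)² + n) = 5 - ((-3)² + n) = 5 - (9 + n) = 5 + (-9 - n) = -4 - n)
m(-3)*l(Y(u(-5, 2))) = (-4 - 1*(-3))*1 = (-4 + 3)*1 = -1*1 = -1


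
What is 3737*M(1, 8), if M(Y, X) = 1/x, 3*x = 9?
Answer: 3737/3 ≈ 1245.7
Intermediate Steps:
x = 3 (x = (⅓)*9 = 3)
M(Y, X) = ⅓ (M(Y, X) = 1/3 = ⅓)
3737*M(1, 8) = 3737*(⅓) = 3737/3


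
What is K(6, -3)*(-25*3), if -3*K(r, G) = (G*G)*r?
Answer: 1350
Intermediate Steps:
K(r, G) = -r*G²/3 (K(r, G) = -G*G*r/3 = -G²*r/3 = -r*G²/3)
K(6, -3)*(-25*3) = (-⅓*6*(-3)²)*(-25*3) = -⅓*6*9*(-75) = -18*(-75) = 1350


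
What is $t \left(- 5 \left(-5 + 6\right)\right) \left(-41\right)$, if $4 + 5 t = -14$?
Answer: $-738$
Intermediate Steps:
$t = - \frac{18}{5}$ ($t = - \frac{4}{5} + \frac{1}{5} \left(-14\right) = - \frac{4}{5} - \frac{14}{5} = - \frac{18}{5} \approx -3.6$)
$t \left(- 5 \left(-5 + 6\right)\right) \left(-41\right) = - \frac{18 \left(- 5 \left(-5 + 6\right)\right)}{5} \left(-41\right) = - \frac{18 \left(\left(-5\right) 1\right)}{5} \left(-41\right) = \left(- \frac{18}{5}\right) \left(-5\right) \left(-41\right) = 18 \left(-41\right) = -738$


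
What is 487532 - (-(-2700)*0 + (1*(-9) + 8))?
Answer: 487533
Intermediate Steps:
487532 - (-(-2700)*0 + (1*(-9) + 8)) = 487532 - (-150*0 + (-9 + 8)) = 487532 - (0 - 1) = 487532 - 1*(-1) = 487532 + 1 = 487533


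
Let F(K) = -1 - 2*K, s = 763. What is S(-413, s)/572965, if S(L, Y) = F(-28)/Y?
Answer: 11/87434459 ≈ 1.2581e-7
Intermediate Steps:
S(L, Y) = 55/Y (S(L, Y) = (-1 - 2*(-28))/Y = (-1 + 56)/Y = 55/Y)
S(-413, s)/572965 = (55/763)/572965 = (55*(1/763))*(1/572965) = (55/763)*(1/572965) = 11/87434459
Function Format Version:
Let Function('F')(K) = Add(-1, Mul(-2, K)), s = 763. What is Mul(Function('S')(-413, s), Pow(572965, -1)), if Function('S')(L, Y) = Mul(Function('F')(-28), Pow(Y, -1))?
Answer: Rational(11, 87434459) ≈ 1.2581e-7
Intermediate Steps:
Function('S')(L, Y) = Mul(55, Pow(Y, -1)) (Function('S')(L, Y) = Mul(Add(-1, Mul(-2, -28)), Pow(Y, -1)) = Mul(Add(-1, 56), Pow(Y, -1)) = Mul(55, Pow(Y, -1)))
Mul(Function('S')(-413, s), Pow(572965, -1)) = Mul(Mul(55, Pow(763, -1)), Pow(572965, -1)) = Mul(Mul(55, Rational(1, 763)), Rational(1, 572965)) = Mul(Rational(55, 763), Rational(1, 572965)) = Rational(11, 87434459)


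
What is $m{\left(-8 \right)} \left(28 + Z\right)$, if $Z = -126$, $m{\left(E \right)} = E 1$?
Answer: $784$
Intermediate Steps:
$m{\left(E \right)} = E$
$m{\left(-8 \right)} \left(28 + Z\right) = - 8 \left(28 - 126\right) = \left(-8\right) \left(-98\right) = 784$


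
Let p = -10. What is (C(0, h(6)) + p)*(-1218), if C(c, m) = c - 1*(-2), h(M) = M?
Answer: 9744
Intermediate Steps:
C(c, m) = 2 + c (C(c, m) = c + 2 = 2 + c)
(C(0, h(6)) + p)*(-1218) = ((2 + 0) - 10)*(-1218) = (2 - 10)*(-1218) = -8*(-1218) = 9744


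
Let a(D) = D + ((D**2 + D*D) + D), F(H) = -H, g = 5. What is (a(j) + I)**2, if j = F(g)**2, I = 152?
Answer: 2108304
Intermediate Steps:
j = 25 (j = (-1*5)**2 = (-5)**2 = 25)
a(D) = 2*D + 2*D**2 (a(D) = D + ((D**2 + D**2) + D) = D + (2*D**2 + D) = D + (D + 2*D**2) = 2*D + 2*D**2)
(a(j) + I)**2 = (2*25*(1 + 25) + 152)**2 = (2*25*26 + 152)**2 = (1300 + 152)**2 = 1452**2 = 2108304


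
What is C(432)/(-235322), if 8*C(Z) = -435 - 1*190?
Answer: 625/1882576 ≈ 0.00033199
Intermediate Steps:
C(Z) = -625/8 (C(Z) = (-435 - 1*190)/8 = (-435 - 190)/8 = (1/8)*(-625) = -625/8)
C(432)/(-235322) = -625/8/(-235322) = -625/8*(-1/235322) = 625/1882576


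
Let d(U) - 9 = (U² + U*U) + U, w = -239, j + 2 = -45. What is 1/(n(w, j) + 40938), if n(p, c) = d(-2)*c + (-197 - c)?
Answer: 1/40083 ≈ 2.4948e-5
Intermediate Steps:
j = -47 (j = -2 - 45 = -47)
d(U) = 9 + U + 2*U² (d(U) = 9 + ((U² + U*U) + U) = 9 + ((U² + U²) + U) = 9 + (2*U² + U) = 9 + (U + 2*U²) = 9 + U + 2*U²)
n(p, c) = -197 + 14*c (n(p, c) = (9 - 2 + 2*(-2)²)*c + (-197 - c) = (9 - 2 + 2*4)*c + (-197 - c) = (9 - 2 + 8)*c + (-197 - c) = 15*c + (-197 - c) = -197 + 14*c)
1/(n(w, j) + 40938) = 1/((-197 + 14*(-47)) + 40938) = 1/((-197 - 658) + 40938) = 1/(-855 + 40938) = 1/40083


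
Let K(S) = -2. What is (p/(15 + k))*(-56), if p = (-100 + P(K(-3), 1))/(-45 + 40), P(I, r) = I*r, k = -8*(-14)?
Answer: -5712/635 ≈ -8.9953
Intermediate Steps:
k = 112
p = 102/5 (p = (-100 - 2*1)/(-45 + 40) = (-100 - 2)/(-5) = -102*(-1/5) = 102/5 ≈ 20.400)
(p/(15 + k))*(-56) = (102/(5*(15 + 112)))*(-56) = ((102/5)/127)*(-56) = ((102/5)*(1/127))*(-56) = (102/635)*(-56) = -5712/635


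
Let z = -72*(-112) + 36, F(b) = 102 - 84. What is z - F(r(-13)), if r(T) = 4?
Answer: 8082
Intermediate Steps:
F(b) = 18
z = 8100 (z = 8064 + 36 = 8100)
z - F(r(-13)) = 8100 - 1*18 = 8100 - 18 = 8082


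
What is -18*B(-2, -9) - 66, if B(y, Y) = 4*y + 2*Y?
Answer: 402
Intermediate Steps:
B(y, Y) = 2*Y + 4*y
-18*B(-2, -9) - 66 = -18*(2*(-9) + 4*(-2)) - 66 = -18*(-18 - 8) - 66 = -18*(-26) - 66 = 468 - 66 = 402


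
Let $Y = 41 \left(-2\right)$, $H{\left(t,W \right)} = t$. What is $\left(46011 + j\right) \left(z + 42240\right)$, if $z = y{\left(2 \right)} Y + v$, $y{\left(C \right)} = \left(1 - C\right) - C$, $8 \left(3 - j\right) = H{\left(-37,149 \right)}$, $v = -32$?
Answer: $\frac{7814698823}{4} \approx 1.9537 \cdot 10^{9}$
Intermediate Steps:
$j = \frac{61}{8}$ ($j = 3 - - \frac{37}{8} = 3 + \frac{37}{8} = \frac{61}{8} \approx 7.625$)
$Y = -82$
$y{\left(C \right)} = 1 - 2 C$
$z = 214$ ($z = \left(1 - 4\right) \left(-82\right) - 32 = \left(-3\right) \left(-82\right) - 32 = 246 - 32 = 214$)
$\left(46011 + j\right) \left(z + 42240\right) = \left(46011 + \frac{61}{8}\right) \left(214 + 42240\right) = \frac{368149}{8} \cdot 42454 = \frac{7814698823}{4}$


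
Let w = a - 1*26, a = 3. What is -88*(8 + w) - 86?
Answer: 1234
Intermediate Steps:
w = -23 (w = 3 - 1*26 = 3 - 26 = -23)
-88*(8 + w) - 86 = -88*(8 - 23) - 86 = -88*(-15) - 86 = 1320 - 86 = 1234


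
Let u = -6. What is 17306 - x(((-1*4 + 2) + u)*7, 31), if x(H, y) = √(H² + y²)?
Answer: 17306 - √4097 ≈ 17242.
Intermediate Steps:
17306 - x(((-1*4 + 2) + u)*7, 31) = 17306 - √((((-1*4 + 2) - 6)*7)² + 31²) = 17306 - √((((-4 + 2) - 6)*7)² + 961) = 17306 - √(((-2 - 6)*7)² + 961) = 17306 - √((-8*7)² + 961) = 17306 - √((-56)² + 961) = 17306 - √(3136 + 961) = 17306 - √4097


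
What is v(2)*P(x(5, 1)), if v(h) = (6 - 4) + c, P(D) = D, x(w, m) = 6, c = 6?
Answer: 48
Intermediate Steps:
v(h) = 8 (v(h) = (6 - 4) + 6 = 2 + 6 = 8)
v(2)*P(x(5, 1)) = 8*6 = 48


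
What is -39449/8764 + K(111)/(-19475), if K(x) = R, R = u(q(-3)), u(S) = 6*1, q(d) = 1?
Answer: -768321859/170678900 ≈ -4.5016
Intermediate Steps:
u(S) = 6
R = 6
K(x) = 6
-39449/8764 + K(111)/(-19475) = -39449/8764 + 6/(-19475) = -39449*1/8764 + 6*(-1/19475) = -39449/8764 - 6/19475 = -768321859/170678900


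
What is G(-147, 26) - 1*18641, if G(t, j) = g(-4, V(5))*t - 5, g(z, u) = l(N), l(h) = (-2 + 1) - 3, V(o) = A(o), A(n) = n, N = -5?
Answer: -18058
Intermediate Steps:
V(o) = o
l(h) = -4 (l(h) = -1 - 3 = -4)
g(z, u) = -4
G(t, j) = -5 - 4*t (G(t, j) = -4*t - 5 = -5 - 4*t)
G(-147, 26) - 1*18641 = (-5 - 4*(-147)) - 1*18641 = (-5 + 588) - 18641 = 583 - 18641 = -18058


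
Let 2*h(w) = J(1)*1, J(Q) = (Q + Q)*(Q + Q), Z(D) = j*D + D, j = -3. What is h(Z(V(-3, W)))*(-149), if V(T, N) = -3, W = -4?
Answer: -298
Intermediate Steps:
Z(D) = -2*D (Z(D) = -3*D + D = -2*D)
J(Q) = 4*Q² (J(Q) = (2*Q)*(2*Q) = 4*Q²)
h(w) = 2 (h(w) = ((4*1²)*1)/2 = ((4*1)*1)/2 = (4*1)/2 = (½)*4 = 2)
h(Z(V(-3, W)))*(-149) = 2*(-149) = -298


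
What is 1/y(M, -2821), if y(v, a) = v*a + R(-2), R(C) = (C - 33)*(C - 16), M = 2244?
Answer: -1/6329694 ≈ -1.5799e-7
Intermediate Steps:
R(C) = (-33 + C)*(-16 + C)
y(v, a) = 630 + a*v (y(v, a) = v*a + (528 + (-2)² - 49*(-2)) = a*v + (528 + 4 + 98) = a*v + 630 = 630 + a*v)
1/y(M, -2821) = 1/(630 - 2821*2244) = 1/(630 - 6330324) = 1/(-6329694) = -1/6329694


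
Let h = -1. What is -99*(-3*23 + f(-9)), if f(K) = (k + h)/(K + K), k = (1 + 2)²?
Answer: 6875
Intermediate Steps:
k = 9 (k = 3² = 9)
f(K) = 4/K (f(K) = (9 - 1)/(K + K) = 8/((2*K)) = 8*(1/(2*K)) = 4/K)
-99*(-3*23 + f(-9)) = -99*(-3*23 + 4/(-9)) = -99*(-69 + 4*(-⅑)) = -99*(-69 - 4/9) = -99*(-625/9) = 6875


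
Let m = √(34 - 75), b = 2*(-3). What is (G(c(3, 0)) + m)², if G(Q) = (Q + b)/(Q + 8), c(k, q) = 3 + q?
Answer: (-3 + 11*I*√41)²/121 ≈ -40.926 - 3.4926*I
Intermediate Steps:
b = -6
m = I*√41 (m = √(-41) = I*√41 ≈ 6.4031*I)
G(Q) = (-6 + Q)/(8 + Q) (G(Q) = (Q - 6)/(Q + 8) = (-6 + Q)/(8 + Q))
(G(c(3, 0)) + m)² = ((-6 + (3 + 0))/(8 + (3 + 0)) + I*√41)² = ((-6 + 3)/(8 + 3) + I*√41)² = (-3/11 + I*√41)²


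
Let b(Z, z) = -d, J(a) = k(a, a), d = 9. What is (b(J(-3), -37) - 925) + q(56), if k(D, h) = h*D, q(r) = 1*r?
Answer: -878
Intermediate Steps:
q(r) = r
k(D, h) = D*h
J(a) = a² (J(a) = a*a = a²)
b(Z, z) = -9 (b(Z, z) = -1*9 = -9)
(b(J(-3), -37) - 925) + q(56) = (-9 - 925) + 56 = -934 + 56 = -878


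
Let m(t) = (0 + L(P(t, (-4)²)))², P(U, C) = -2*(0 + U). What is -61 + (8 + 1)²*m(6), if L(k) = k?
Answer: 11603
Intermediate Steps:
P(U, C) = -2*U
m(t) = 4*t² (m(t) = (0 - 2*t)² = (-2*t)² = 4*t²)
-61 + (8 + 1)²*m(6) = -61 + (8 + 1)²*(4*6²) = -61 + 9²*(4*36) = -61 + 81*144 = -61 + 11664 = 11603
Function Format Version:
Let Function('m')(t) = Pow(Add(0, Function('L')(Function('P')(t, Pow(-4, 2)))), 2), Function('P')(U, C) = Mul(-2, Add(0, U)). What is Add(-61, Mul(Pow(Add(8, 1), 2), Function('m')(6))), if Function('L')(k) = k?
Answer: 11603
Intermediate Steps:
Function('P')(U, C) = Mul(-2, U)
Function('m')(t) = Mul(4, Pow(t, 2)) (Function('m')(t) = Pow(Add(0, Mul(-2, t)), 2) = Pow(Mul(-2, t), 2) = Mul(4, Pow(t, 2)))
Add(-61, Mul(Pow(Add(8, 1), 2), Function('m')(6))) = Add(-61, Mul(Pow(Add(8, 1), 2), Mul(4, Pow(6, 2)))) = Add(-61, Mul(Pow(9, 2), Mul(4, 36))) = Add(-61, Mul(81, 144)) = Add(-61, 11664) = 11603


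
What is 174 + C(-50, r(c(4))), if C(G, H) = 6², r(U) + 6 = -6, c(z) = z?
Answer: 210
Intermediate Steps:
r(U) = -12 (r(U) = -6 - 6 = -12)
C(G, H) = 36
174 + C(-50, r(c(4))) = 174 + 36 = 210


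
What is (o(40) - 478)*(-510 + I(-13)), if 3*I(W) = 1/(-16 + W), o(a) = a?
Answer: 6478166/29 ≈ 2.2339e+5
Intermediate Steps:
I(W) = 1/(3*(-16 + W))
(o(40) - 478)*(-510 + I(-13)) = (40 - 478)*(-510 + 1/(3*(-16 - 13))) = -438*(-510 + (1/3)/(-29)) = -438*(-510 + (1/3)*(-1/29)) = -438*(-510 - 1/87) = -438*(-44371/87) = 6478166/29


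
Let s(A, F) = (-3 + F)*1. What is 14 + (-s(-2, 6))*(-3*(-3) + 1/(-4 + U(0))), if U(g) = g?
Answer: -49/4 ≈ -12.250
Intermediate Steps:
s(A, F) = -3 + F
14 + (-s(-2, 6))*(-3*(-3) + 1/(-4 + U(0))) = 14 + (-(-3 + 6))*(-3*(-3) + 1/(-4 + 0)) = 14 + (-1*3)*(9 + 1/(-4)) = 14 - 3*(9 - ¼) = 14 - 3*35/4 = 14 - 105/4 = -49/4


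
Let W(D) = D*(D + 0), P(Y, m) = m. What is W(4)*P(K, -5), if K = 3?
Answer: -80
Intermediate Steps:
W(D) = D² (W(D) = D*D = D²)
W(4)*P(K, -5) = 4²*(-5) = 16*(-5) = -80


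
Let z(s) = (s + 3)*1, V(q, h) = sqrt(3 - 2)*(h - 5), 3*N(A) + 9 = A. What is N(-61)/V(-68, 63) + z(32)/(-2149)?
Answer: -11180/26709 ≈ -0.41859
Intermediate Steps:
N(A) = -3 + A/3
V(q, h) = -5 + h (V(q, h) = sqrt(1)*(-5 + h) = 1*(-5 + h) = -5 + h)
z(s) = 3 + s (z(s) = (3 + s)*1 = 3 + s)
N(-61)/V(-68, 63) + z(32)/(-2149) = (-3 + (1/3)*(-61))/(-5 + 63) + (3 + 32)/(-2149) = (-3 - 61/3)/58 + 35*(-1/2149) = -70/3*1/58 - 5/307 = -35/87 - 5/307 = -11180/26709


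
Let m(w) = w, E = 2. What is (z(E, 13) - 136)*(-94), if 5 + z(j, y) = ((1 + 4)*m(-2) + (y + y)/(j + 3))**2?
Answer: 277206/25 ≈ 11088.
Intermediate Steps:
z(j, y) = -5 + (-10 + 2*y/(3 + j))**2 (z(j, y) = -5 + ((1 + 4)*(-2) + (y + y)/(j + 3))**2 = -5 + (5*(-2) + (2*y)/(3 + j))**2 = -5 + (-10 + 2*y/(3 + j))**2)
(z(E, 13) - 136)*(-94) = ((-5 + 4*(15 - 1*13 + 5*2)**2/(3 + 2)**2) - 136)*(-94) = ((-5 + 4*(15 - 13 + 10)**2/5**2) - 136)*(-94) = ((-5 + 4*(1/25)*12**2) - 136)*(-94) = ((-5 + 4*(1/25)*144) - 136)*(-94) = ((-5 + 576/25) - 136)*(-94) = (451/25 - 136)*(-94) = -2949/25*(-94) = 277206/25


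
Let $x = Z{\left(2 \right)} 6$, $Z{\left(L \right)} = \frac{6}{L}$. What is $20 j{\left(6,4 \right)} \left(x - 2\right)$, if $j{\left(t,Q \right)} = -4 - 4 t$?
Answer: $-8960$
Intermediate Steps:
$x = 18$ ($x = \frac{6}{2} \cdot 6 = 6 \cdot \frac{1}{2} \cdot 6 = 3 \cdot 6 = 18$)
$20 j{\left(6,4 \right)} \left(x - 2\right) = 20 \left(-4 - 24\right) \left(18 - 2\right) = 20 \left(-4 - 24\right) 16 = 20 \left(\left(-28\right) 16\right) = 20 \left(-448\right) = -8960$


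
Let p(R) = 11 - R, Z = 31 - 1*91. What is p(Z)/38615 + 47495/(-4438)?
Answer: -261957761/24481910 ≈ -10.700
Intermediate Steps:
Z = -60 (Z = 31 - 91 = -60)
p(Z)/38615 + 47495/(-4438) = (11 - 1*(-60))/38615 + 47495/(-4438) = (11 + 60)*(1/38615) + 47495*(-1/4438) = 71*(1/38615) - 6785/634 = 71/38615 - 6785/634 = -261957761/24481910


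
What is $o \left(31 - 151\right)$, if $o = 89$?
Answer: $-10680$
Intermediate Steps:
$o \left(31 - 151\right) = 89 \left(31 - 151\right) = 89 \left(-120\right) = -10680$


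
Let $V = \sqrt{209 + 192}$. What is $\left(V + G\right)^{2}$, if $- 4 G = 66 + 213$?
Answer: $\frac{84257}{16} - \frac{279 \sqrt{401}}{2} \approx 2472.6$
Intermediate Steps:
$V = \sqrt{401} \approx 20.025$
$G = - \frac{279}{4}$ ($G = - \frac{66 + 213}{4} = \left(- \frac{1}{4}\right) 279 = - \frac{279}{4} \approx -69.75$)
$\left(V + G\right)^{2} = \left(\sqrt{401} - \frac{279}{4}\right)^{2} = \left(- \frac{279}{4} + \sqrt{401}\right)^{2}$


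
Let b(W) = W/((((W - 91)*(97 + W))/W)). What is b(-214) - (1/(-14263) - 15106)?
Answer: 7689231915463/508975155 ≈ 15107.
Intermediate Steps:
b(W) = W²/((-91 + W)*(97 + W)) (b(W) = W/((((-91 + W)*(97 + W))/W)) = W/(((-91 + W)*(97 + W)/W)) = W*(W/((-91 + W)*(97 + W))) = W²/((-91 + W)*(97 + W)))
b(-214) - (1/(-14263) - 15106) = (-214)²/(-8827 + (-214)² + 6*(-214)) - (1/(-14263) - 15106) = 45796/(-8827 + 45796 - 1284) - (-1/14263 - 15106) = 45796/35685 - 1*(-215456879/14263) = 45796*(1/35685) + 215456879/14263 = 45796/35685 + 215456879/14263 = 7689231915463/508975155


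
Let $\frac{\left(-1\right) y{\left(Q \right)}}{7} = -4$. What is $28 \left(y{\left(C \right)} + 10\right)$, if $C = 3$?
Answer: $1064$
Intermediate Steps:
$y{\left(Q \right)} = 28$ ($y{\left(Q \right)} = \left(-7\right) \left(-4\right) = 28$)
$28 \left(y{\left(C \right)} + 10\right) = 28 \left(28 + 10\right) = 28 \cdot 38 = 1064$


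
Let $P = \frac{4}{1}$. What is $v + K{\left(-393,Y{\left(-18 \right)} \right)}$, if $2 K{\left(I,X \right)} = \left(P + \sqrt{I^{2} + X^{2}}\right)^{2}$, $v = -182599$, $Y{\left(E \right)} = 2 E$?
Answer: $- \frac{209437}{2} + 12 \sqrt{17305} \approx -1.0314 \cdot 10^{5}$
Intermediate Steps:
$P = 4$ ($P = 4 \cdot 1 = 4$)
$K{\left(I,X \right)} = \frac{\left(4 + \sqrt{I^{2} + X^{2}}\right)^{2}}{2}$
$v + K{\left(-393,Y{\left(-18 \right)} \right)} = -182599 + \frac{\left(4 + \sqrt{\left(-393\right)^{2} + \left(2 \left(-18\right)\right)^{2}}\right)^{2}}{2} = -182599 + \frac{\left(4 + \sqrt{154449 + \left(-36\right)^{2}}\right)^{2}}{2} = -182599 + \frac{\left(4 + \sqrt{154449 + 1296}\right)^{2}}{2} = -182599 + \frac{\left(4 + \sqrt{155745}\right)^{2}}{2} = -182599 + \frac{\left(4 + 3 \sqrt{17305}\right)^{2}}{2}$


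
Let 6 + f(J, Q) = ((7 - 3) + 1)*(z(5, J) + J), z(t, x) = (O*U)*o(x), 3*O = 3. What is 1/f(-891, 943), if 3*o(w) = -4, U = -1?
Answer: -3/13363 ≈ -0.00022450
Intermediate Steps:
o(w) = -4/3 (o(w) = (1/3)*(-4) = -4/3)
O = 1 (O = (1/3)*3 = 1)
z(t, x) = 4/3 (z(t, x) = (1*(-1))*(-4/3) = -1*(-4/3) = 4/3)
f(J, Q) = 2/3 + 5*J (f(J, Q) = -6 + ((7 - 3) + 1)*(4/3 + J) = -6 + (4 + 1)*(4/3 + J) = -6 + 5*(4/3 + J) = -6 + (20/3 + 5*J) = 2/3 + 5*J)
1/f(-891, 943) = 1/(2/3 + 5*(-891)) = 1/(2/3 - 4455) = 1/(-13363/3) = -3/13363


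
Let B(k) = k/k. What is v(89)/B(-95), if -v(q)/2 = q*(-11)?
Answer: 1958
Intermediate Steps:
B(k) = 1
v(q) = 22*q (v(q) = -2*q*(-11) = -(-22)*q = 22*q)
v(89)/B(-95) = (22*89)/1 = 1958*1 = 1958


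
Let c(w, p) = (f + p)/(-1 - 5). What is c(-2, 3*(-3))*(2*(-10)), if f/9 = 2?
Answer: 30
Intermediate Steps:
f = 18 (f = 9*2 = 18)
c(w, p) = -3 - p/6 (c(w, p) = (18 + p)/(-1 - 5) = (18 + p)/(-6) = (18 + p)*(-⅙) = -3 - p/6)
c(-2, 3*(-3))*(2*(-10)) = (-3 - (-3)/2)*(2*(-10)) = (-3 - ⅙*(-9))*(-20) = (-3 + 3/2)*(-20) = -3/2*(-20) = 30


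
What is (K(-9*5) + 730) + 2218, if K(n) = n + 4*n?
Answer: 2723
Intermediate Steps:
K(n) = 5*n
(K(-9*5) + 730) + 2218 = (5*(-9*5) + 730) + 2218 = (5*(-45) + 730) + 2218 = (-225 + 730) + 2218 = 505 + 2218 = 2723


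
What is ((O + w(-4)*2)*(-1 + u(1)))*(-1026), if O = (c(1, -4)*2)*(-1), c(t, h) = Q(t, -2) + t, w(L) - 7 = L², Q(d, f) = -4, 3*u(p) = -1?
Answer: 71136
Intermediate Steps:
u(p) = -⅓ (u(p) = (⅓)*(-1) = -⅓)
w(L) = 7 + L²
c(t, h) = -4 + t
O = 6 (O = ((-4 + 1)*2)*(-1) = -3*2*(-1) = -6*(-1) = 6)
((O + w(-4)*2)*(-1 + u(1)))*(-1026) = ((6 + (7 + (-4)²)*2)*(-1 - ⅓))*(-1026) = ((6 + (7 + 16)*2)*(-4/3))*(-1026) = ((6 + 23*2)*(-4/3))*(-1026) = ((6 + 46)*(-4/3))*(-1026) = (52*(-4/3))*(-1026) = -208/3*(-1026) = 71136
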